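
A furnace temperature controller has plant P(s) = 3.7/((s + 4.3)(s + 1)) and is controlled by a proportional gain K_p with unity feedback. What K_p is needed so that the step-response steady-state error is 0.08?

Steady-state error for a unit step on this type-0 loop is 1/(1 + K_p·P(0)).
P(0) = 0.8605. Require 1/(1 + K_p·0.8605) = 0.08, so 1 + 0.8605·K_p = 12.5.
K_p = (12.5 − 1)/0.8605 = 13.4.

K_p = 13.4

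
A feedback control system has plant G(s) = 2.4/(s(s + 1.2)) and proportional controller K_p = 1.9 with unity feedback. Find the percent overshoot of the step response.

39.9%

Closed-loop characteristic equation: s² + 1.2s + 4.56 = 0, so ω_n = 2.135 rad/s and ζ = 1.2/(2·2.135) = 0.281.
%OS = 100·exp(−πζ/√(1−ζ²)) = 100·exp(−π·0.281/√0.9211) = 39.9%.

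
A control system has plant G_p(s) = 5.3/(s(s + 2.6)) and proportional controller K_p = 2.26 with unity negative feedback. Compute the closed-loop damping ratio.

1 + K_p·G_p(s) = 0 gives s² + 2.6s + 11.98 = 0.
Matching s² + 2ζω_n s + ω_n²: ω_n = √11.98 = 3.461 rad/s and 2ζω_n = 2.6, so ζ = 2.6/(2·3.461) = 0.376.

ζ = 0.376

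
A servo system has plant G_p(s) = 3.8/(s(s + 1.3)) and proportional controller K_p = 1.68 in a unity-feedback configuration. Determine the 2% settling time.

Closed-loop characteristic equation: s² + 1.3s + 6.384 = 0, so ω_n = 2.527 rad/s and ζ = 1.3/(2·2.527) = 0.2573.
2% settling time T_s ≈ 4/(ζω_n) = 4/0.65 = 6.15 s.

T_s ≈ 6.15 s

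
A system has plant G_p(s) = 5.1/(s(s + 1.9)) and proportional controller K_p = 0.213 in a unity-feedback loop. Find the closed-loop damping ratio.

With unity feedback the closed-loop characteristic equation is s² + 1.9s + 0.213·5.1 = s² + 1.9s + 1.086 = 0.
So ω_n² = 1.086 ⇒ ω_n = 1.042 rad/s, and ζ = 1.9/(2ω_n) = 0.911.

ζ = 0.911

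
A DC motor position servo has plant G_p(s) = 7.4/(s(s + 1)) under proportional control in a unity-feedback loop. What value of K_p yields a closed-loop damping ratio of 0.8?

K_p = 0.0528

Closed-loop characteristic equation: s² + 1s + K_p·7.4 = 0.
So ω_n = √(7.4K_p) and 2ζω_n = 1, giving ζ = 1/(2√(7.4K_p)).
Setting ζ = 0.8: √(7.4K_p) = 1/(2·0.8) = 0.625, so K_p = 0.3906/7.4 = 0.0528.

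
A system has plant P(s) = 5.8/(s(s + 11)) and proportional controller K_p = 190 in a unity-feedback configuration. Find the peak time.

T_p = 0.096 s

The closed-loop denominator s² + 11s + 1102 gives ω_n = √1102 = 33.2 and ζ = 11/(2ω_n) = 0.1657.
Damped frequency ω_d = ω_n√(1−ζ²) = 32.74 rad/s, so peak time T_p = π/ω_d = 0.096 s.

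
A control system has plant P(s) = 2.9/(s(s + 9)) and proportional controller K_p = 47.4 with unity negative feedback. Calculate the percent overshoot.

From 1 + K_pP(s) = 0: s² + 9s + 137.5 = 0 ⇒ ω_n = 11.72, ζ = 0.3838.
%OS = 100·exp(−πζ/√(1−ζ²)) = 100·exp(−π·0.3838/√0.8527) = 27.1%.

27.1%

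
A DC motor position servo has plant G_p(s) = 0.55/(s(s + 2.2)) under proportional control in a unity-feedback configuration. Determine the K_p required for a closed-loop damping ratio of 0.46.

Closed-loop characteristic equation: s² + 2.2s + K_p·0.55 = 0.
So ω_n = √(0.55K_p) and 2ζω_n = 2.2, giving ζ = 2.2/(2√(0.55K_p)).
Setting ζ = 0.46: √(0.55K_p) = 2.2/(2·0.46) = 2.391, so K_p = 5.718/0.55 = 10.4.

K_p = 10.4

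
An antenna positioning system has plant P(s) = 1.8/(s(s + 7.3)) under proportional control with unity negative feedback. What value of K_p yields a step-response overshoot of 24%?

K_p = 43.3

From %OS = 100·exp(−πζ/√(1−ζ²)) = 24%, ζ = −ln(0.24)/√(π²+ln²(0.24)) = 0.4136.
Characteristic equation s² + 7.3s + 1.8K_p = 0 gives ζ = 7.3/(2√(1.8K_p)).
Setting ζ = 0.4136: √(1.8K_p) = 7.3/(2·0.4136) = 8.825, so K_p = 77.88/1.8 = 43.3.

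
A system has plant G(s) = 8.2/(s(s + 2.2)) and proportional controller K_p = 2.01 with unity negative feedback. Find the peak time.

Closed-loop characteristic equation: s² + 2.2s + 16.48 = 0, so ω_n = 4.06 rad/s and ζ = 2.2/(2·4.06) = 0.2709.
Damped frequency ω_d = ω_n√(1−ζ²) = 3.908 rad/s, so peak time T_p = π/ω_d = 0.804 s.

T_p = 0.804 s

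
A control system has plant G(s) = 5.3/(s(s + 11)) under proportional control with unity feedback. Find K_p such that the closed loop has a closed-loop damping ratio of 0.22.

K_p = 118

Closed-loop characteristic equation: s² + 11s + K_p·5.3 = 0.
So ω_n = √(5.3K_p) and 2ζω_n = 11, giving ζ = 11/(2√(5.3K_p)).
Setting ζ = 0.22: √(5.3K_p) = 11/(2·0.22) = 25, so K_p = 625/5.3 = 118.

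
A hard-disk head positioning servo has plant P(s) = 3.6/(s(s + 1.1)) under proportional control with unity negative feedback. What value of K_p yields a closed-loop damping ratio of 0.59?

Closed-loop characteristic equation: s² + 1.1s + K_p·3.6 = 0.
So ω_n = √(3.6K_p) and 2ζω_n = 1.1, giving ζ = 1.1/(2√(3.6K_p)).
Setting ζ = 0.59: √(3.6K_p) = 1.1/(2·0.59) = 0.9322, so K_p = 0.869/3.6 = 0.241.

K_p = 0.241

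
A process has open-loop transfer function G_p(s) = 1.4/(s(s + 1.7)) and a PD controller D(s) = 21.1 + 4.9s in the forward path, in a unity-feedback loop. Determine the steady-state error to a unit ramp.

The loop has one pole at the origin (type 1). Velocity error constant K_v = lim_{s→0} s·D(s)G_p(s) = 21.1·1.4/1.7 = 17.38.
Steady-state error to a unit ramp: e_ss = 1/K_v = 0.0575.

0.0575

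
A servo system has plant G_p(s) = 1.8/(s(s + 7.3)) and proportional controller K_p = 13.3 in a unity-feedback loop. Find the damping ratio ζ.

ζ = 0.746

With unity feedback the closed-loop characteristic equation is s² + 7.3s + 13.3·1.8 = s² + 7.3s + 23.94 = 0.
Matching s² + 2ζω_n s + ω_n²: ω_n = √23.94 = 4.893 rad/s and 2ζω_n = 7.3, so ζ = 7.3/(2·4.893) = 0.746.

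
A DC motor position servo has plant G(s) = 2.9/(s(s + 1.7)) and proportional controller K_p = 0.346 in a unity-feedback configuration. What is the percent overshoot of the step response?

0.648%

The closed-loop denominator s² + 1.7s + 1.003 gives ω_n = √1.003 = 1.002 and ζ = 1.7/(2ω_n) = 0.8486.
%OS = 100·exp(−πζ/√(1−ζ²)) = 100·exp(−π·0.8486/√0.2799) = 0.648%.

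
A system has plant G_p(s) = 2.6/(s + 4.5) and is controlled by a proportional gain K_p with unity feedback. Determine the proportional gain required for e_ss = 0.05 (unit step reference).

K_p = 32.9

Steady-state error for a unit step on this type-0 loop is 1/(1 + K_p·G_p(0)).
G_p(0) = 0.5778. Require 1/(1 + K_p·0.5778) = 0.05, so 1 + 0.5778·K_p = 20.
K_p = (20 − 1)/0.5778 = 32.9.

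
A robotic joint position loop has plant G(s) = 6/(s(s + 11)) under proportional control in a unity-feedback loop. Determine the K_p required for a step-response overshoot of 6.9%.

K_p = 12

From %OS = 100·exp(−πζ/√(1−ζ²)) = 6.9%, ζ = −ln(0.069)/√(π²+ln²(0.069)) = 0.6481.
Characteristic equation s² + 11s + 6K_p = 0 gives ζ = 11/(2√(6K_p)).
Setting ζ = 0.6481: √(6K_p) = 11/(2·0.6481) = 8.486, so K_p = 72.02/6 = 12.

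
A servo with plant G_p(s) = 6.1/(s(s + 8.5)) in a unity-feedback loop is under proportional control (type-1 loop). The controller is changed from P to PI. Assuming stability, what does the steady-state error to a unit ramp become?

0

The integrator raises the loop to type 2, so K_v → ∞ and e_ss to a ramp is zero.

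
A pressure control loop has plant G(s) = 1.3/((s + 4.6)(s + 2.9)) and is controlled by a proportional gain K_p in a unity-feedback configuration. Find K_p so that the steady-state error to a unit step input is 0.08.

K_p = 118

For a type-0 loop with proportional control, e_ss = 1/(1 + K_p·G(0)).
G(0) = 0.09745. Require 1/(1 + K_p·0.09745) = 0.08, so 1 + 0.09745·K_p = 12.5.
K_p = (12.5 − 1)/0.09745 = 118.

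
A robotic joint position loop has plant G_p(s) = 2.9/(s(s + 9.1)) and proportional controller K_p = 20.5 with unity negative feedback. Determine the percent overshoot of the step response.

10.1%

The closed-loop denominator s² + 9.1s + 59.45 gives ω_n = √59.45 = 7.71 and ζ = 9.1/(2ω_n) = 0.5901.
%OS = 100·exp(−πζ/√(1−ζ²)) = 100·exp(−π·0.5901/√0.6518) = 10.1%.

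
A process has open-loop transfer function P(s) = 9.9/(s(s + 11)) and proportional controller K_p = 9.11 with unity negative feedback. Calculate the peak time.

T_p = 0.406 s

The closed-loop denominator s² + 11s + 90.19 gives ω_n = √90.19 = 9.497 and ζ = 11/(2ω_n) = 0.5791.
Damped frequency ω_d = ω_n√(1−ζ²) = 7.742 rad/s, so peak time T_p = π/ω_d = 0.406 s.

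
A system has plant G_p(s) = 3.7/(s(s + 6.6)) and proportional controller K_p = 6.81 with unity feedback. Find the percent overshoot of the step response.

Closed-loop characteristic equation: s² + 6.6s + 25.2 = 0, so ω_n = 5.02 rad/s and ζ = 6.6/(2·5.02) = 0.6574.
%OS = 100·exp(−πζ/√(1−ζ²)) = 100·exp(−π·0.6574/√0.5678) = 6.45%.

6.45%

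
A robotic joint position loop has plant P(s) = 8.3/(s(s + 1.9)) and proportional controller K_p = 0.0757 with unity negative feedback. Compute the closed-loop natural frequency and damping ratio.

ω_n = 0.793 rad/s, ζ = 1.2

The closed-loop denominator is s(s+1.9) + 0.0757·8.3 = s² + 1.9s + 0.6283.
Matching s² + 2ζω_n s + ω_n²: ω_n = √0.6283 = 0.7927 rad/s and 2ζω_n = 1.9, so ζ = 1.9/(2·0.7927) = 1.2.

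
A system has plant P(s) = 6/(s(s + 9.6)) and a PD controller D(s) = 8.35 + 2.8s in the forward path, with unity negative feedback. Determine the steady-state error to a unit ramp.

The loop has one pole at the origin (type 1). Velocity error constant K_v = lim_{s→0} s·D(s)P(s) = 8.35·6/9.6 = 5.219.
Steady-state error to a unit ramp: e_ss = 1/K_v = 0.192.

0.192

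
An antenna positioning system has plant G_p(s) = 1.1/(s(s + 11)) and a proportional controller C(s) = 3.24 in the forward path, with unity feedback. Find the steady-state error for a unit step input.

The open loop C(s)G_p(s) has a pole at the origin (type 1), so the static position error constant is infinite and e_ss = 1/(1+∞) = 0.

0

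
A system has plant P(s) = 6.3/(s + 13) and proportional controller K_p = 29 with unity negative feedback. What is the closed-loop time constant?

τ = 0.00511 s

Closed-loop transfer function: T(s) = K_p·P(s)/(1 + K_p·P(s)) = 182.7/(s + 13 + 182.7) = 182.7/(s + 195.7).
Time constant τ = 1/195.7 = 0.00511 s.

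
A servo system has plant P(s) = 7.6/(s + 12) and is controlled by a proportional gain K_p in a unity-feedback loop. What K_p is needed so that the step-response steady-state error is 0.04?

K_p = 37.9

For a type-0 loop with proportional control, e_ss = 1/(1 + K_p·P(0)).
P(0) = 0.6333. Require 1/(1 + K_p·0.6333) = 0.04, so 1 + 0.6333·K_p = 25.
K_p = (25 − 1)/0.6333 = 37.9.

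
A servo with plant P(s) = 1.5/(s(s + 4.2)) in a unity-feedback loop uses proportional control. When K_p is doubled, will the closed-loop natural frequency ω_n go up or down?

increase

ω_n = √(1.5·K_p), which grows with K_p.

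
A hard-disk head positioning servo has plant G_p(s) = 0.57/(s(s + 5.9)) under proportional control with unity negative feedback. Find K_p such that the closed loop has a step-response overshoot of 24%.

K_p = 89.3

From %OS = 100·exp(−πζ/√(1−ζ²)) = 24%, ζ = −ln(0.24)/√(π²+ln²(0.24)) = 0.4136.
Characteristic equation s² + 5.9s + 0.57K_p = 0 gives ζ = 5.9/(2√(0.57K_p)).
Setting ζ = 0.4136: √(0.57K_p) = 5.9/(2·0.4136) = 7.133, so K_p = 50.87/0.57 = 89.3.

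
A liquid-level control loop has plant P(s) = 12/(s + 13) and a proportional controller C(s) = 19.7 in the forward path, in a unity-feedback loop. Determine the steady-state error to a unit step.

0.0521

The loop is type 0. Static position error constant K_pos = C(0)·P(0) = 19.7·0.9231 = 18.18.
Steady-state error to a unit step: e_ss = 1/(1+K_pos) = 1/19.18 = 0.0521.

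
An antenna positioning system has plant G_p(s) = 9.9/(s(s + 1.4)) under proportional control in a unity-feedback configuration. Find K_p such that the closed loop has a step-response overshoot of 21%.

K_p = 0.25

From %OS = 100·exp(−πζ/√(1−ζ²)) = 21%, ζ = −ln(0.21)/√(π²+ln²(0.21)) = 0.4449.
Characteristic equation s² + 1.4s + 9.9K_p = 0 gives ζ = 1.4/(2√(9.9K_p)).
Setting ζ = 0.4449: √(9.9K_p) = 1.4/(2·0.4449) = 1.573, so K_p = 2.476/9.9 = 0.25.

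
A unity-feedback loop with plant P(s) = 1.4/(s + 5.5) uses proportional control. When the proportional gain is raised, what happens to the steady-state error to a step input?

decrease

The position error constant K_pos = K_p·P(0) grows with K_p, and e_ss = 1/(1+K_pos) falls.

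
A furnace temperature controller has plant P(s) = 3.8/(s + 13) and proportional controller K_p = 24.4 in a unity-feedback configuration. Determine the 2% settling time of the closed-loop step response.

T_s ≈ 0.0378 s

Closed-loop transfer function: T(s) = K_p·P(s)/(1 + K_p·P(s)) = 92.72/(s + 13 + 92.72) = 92.72/(s + 105.7).
Time constant τ = 1/105.7 = 0.009459 s, so the 2% settling time is about 4τ = 0.0378 s.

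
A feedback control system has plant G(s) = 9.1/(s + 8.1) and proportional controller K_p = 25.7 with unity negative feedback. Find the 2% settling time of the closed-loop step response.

T_s ≈ 0.0165 s

Closed-loop transfer function: T(s) = K_p·G(s)/(1 + K_p·G(s)) = 233.9/(s + 8.1 + 233.9) = 233.9/(s + 242).
Time constant τ = 1/242 = 0.004133 s, so the 2% settling time is about 4τ = 0.0165 s.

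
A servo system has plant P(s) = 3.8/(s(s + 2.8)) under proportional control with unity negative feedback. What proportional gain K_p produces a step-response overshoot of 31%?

K_p = 4.23

From %OS = 100·exp(−πζ/√(1−ζ²)) = 31%, ζ = −ln(0.31)/√(π²+ln²(0.31)) = 0.3493.
Characteristic equation s² + 2.8s + 3.8K_p = 0 gives ζ = 2.8/(2√(3.8K_p)).
Setting ζ = 0.3493: √(3.8K_p) = 2.8/(2·0.3493) = 4.008, so K_p = 16.06/3.8 = 4.23.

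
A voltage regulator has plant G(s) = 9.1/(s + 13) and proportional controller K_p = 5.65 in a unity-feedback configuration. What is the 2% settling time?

Closed-loop transfer function: T(s) = K_p·G(s)/(1 + K_p·G(s)) = 51.41/(s + 13 + 51.41) = 51.41/(s + 64.41).
Time constant τ = 1/64.41 = 0.01552 s, so the 2% settling time is about 4τ = 0.0621 s.

T_s ≈ 0.0621 s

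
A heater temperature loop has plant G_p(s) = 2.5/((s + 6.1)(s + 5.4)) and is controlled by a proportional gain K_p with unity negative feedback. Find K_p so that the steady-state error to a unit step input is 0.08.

Steady-state error for a unit step on this type-0 loop is 1/(1 + K_p·G_p(0)).
G_p(0) = 0.0759. Require 1/(1 + K_p·0.0759) = 0.08, so 1 + 0.0759·K_p = 12.5.
K_p = (12.5 − 1)/0.0759 = 152.

K_p = 152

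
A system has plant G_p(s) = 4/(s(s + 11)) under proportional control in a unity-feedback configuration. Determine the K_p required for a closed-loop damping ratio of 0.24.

K_p = 131

Closed-loop characteristic equation: s² + 11s + K_p·4 = 0.
So ω_n = √(4K_p) and 2ζω_n = 11, giving ζ = 11/(2√(4K_p)).
Setting ζ = 0.24: √(4K_p) = 11/(2·0.24) = 22.92, so K_p = 525.2/4 = 131.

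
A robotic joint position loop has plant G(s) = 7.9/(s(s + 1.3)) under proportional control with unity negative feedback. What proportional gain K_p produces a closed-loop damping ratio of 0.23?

Closed-loop characteristic equation: s² + 1.3s + K_p·7.9 = 0.
So ω_n = √(7.9K_p) and 2ζω_n = 1.3, giving ζ = 1.3/(2√(7.9K_p)).
Setting ζ = 0.23: √(7.9K_p) = 1.3/(2·0.23) = 2.826, so K_p = 7.987/7.9 = 1.01.

K_p = 1.01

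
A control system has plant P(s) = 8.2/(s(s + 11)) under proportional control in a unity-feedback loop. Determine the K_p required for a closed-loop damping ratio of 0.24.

Closed-loop characteristic equation: s² + 11s + K_p·8.2 = 0.
So ω_n = √(8.2K_p) and 2ζω_n = 11, giving ζ = 11/(2√(8.2K_p)).
Setting ζ = 0.24: √(8.2K_p) = 11/(2·0.24) = 22.92, so K_p = 525.2/8.2 = 64.

K_p = 64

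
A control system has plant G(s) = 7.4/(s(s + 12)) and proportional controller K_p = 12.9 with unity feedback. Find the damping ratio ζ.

ζ = 0.614

With unity feedback the closed-loop characteristic equation is s² + 12s + 12.9·7.4 = s² + 12s + 95.46 = 0.
Matching s² + 2ζω_n s + ω_n²: ω_n = √95.46 = 9.77 rad/s and 2ζω_n = 12, so ζ = 12/(2·9.77) = 0.614.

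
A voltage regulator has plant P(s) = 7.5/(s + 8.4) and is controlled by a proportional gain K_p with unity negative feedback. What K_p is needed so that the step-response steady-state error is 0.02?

K_p = 54.9

Steady-state error for a unit step on this type-0 loop is 1/(1 + K_p·P(0)).
P(0) = 0.8929. Require 1/(1 + K_p·0.8929) = 0.02, so 1 + 0.8929·K_p = 50.
K_p = (50 − 1)/0.8929 = 54.9.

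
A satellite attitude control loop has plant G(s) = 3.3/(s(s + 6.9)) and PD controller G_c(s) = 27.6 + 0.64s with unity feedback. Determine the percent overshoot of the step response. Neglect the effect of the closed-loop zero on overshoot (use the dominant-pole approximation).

18.6%

Forward path: (27.6 + 0.64s)·3.3/(s(s+6.9)). The closed-loop characteristic equation is s² + (6.9 + 3.3·0.64)s + 3.3·27.6 = 0.
That is s² + 9.012s + 91.08 = 0, so ω_n = 9.544 rad/s and ζ = 9.012/(2·9.544) = 0.4721.
%OS = 100·exp(−πζ/√(1−ζ²)) = 18.6%.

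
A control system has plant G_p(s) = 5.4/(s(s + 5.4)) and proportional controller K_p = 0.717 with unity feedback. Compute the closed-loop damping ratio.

ζ = 1.37

With unity feedback the closed-loop characteristic equation is s² + 5.4s + 0.717·5.4 = s² + 5.4s + 3.872 = 0.
So ω_n² = 3.872 ⇒ ω_n = 1.968 rad/s, and ζ = 5.4/(2ω_n) = 1.37.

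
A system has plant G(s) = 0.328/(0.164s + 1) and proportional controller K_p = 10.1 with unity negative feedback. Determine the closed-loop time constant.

τ = 0.038 s

Closed loop: T(s) = K_p·G/(1+K_p·G) = 3.313/(0.164s + 1 + 3.313), with pole at s = −(1 + 3.313)/0.164 = −26.3.
Closed-loop time constant τ = 1/26.3 = 0.038 s.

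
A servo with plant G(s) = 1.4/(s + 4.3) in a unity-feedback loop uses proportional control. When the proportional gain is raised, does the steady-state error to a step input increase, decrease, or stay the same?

decrease

e_ss = 1/(1 + K_p·G(0)); a larger K_p raises the denominator, so e_ss decreases.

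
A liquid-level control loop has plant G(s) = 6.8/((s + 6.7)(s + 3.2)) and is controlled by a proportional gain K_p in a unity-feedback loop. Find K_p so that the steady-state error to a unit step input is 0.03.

For a type-0 loop with proportional control, e_ss = 1/(1 + K_p·G(0)).
G(0) = 0.3172. Require 1/(1 + K_p·0.3172) = 0.03, so 1 + 0.3172·K_p = 33.33.
K_p = (33.33 − 1)/0.3172 = 102.

K_p = 102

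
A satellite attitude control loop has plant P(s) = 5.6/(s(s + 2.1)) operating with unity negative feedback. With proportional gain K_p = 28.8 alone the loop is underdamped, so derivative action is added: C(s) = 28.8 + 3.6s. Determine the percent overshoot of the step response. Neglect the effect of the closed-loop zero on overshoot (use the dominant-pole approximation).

Forward path: (28.8 + 3.6s)·5.6/(s(s+2.1)). The closed-loop characteristic equation is s² + (2.1 + 5.6·3.6)s + 5.6·28.8 = 0.
That is s² + 22.26s + 161.3 = 0, so ω_n = 12.7 rad/s and ζ = 22.26/(2·12.7) = 0.8764.
%OS = 100·exp(−πζ/√(1−ζ²)) = 0.329%.

0.329%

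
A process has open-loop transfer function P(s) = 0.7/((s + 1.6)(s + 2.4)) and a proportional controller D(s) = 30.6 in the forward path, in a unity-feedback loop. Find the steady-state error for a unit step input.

The loop is type 0. Static position error constant K_pos = D(0)·P(0) = 30.6·0.1823 = 5.578.
Steady-state error to a unit step: e_ss = 1/(1+K_pos) = 1/6.578 = 0.152.

0.152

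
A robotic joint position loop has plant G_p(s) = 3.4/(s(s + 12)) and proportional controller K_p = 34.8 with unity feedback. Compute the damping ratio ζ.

With unity feedback the closed-loop characteristic equation is s² + 12s + 34.8·3.4 = s² + 12s + 118.3 = 0.
Matching s² + 2ζω_n s + ω_n²: ω_n = √118.3 = 10.88 rad/s and 2ζω_n = 12, so ζ = 12/(2·10.88) = 0.552.

ζ = 0.552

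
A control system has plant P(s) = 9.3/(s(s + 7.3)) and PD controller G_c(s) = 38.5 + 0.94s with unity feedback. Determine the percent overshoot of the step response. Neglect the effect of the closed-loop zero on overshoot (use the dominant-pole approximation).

Forward path: (38.5 + 0.94s)·9.3/(s(s+7.3)). The closed-loop characteristic equation is s² + (7.3 + 9.3·0.94)s + 9.3·38.5 = 0.
That is s² + 16.04s + 358.1 = 0, so ω_n = 18.92 rad/s and ζ = 16.04/(2·18.92) = 0.4239.
%OS = 100·exp(−πζ/√(1−ζ²)) = 23%.

23%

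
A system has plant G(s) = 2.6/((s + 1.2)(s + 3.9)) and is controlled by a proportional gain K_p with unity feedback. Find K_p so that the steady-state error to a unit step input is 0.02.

K_p = 88.2

For a type-0 loop with proportional control, e_ss = 1/(1 + K_p·G(0)).
G(0) = 0.5556. Require 1/(1 + K_p·0.5556) = 0.02, so 1 + 0.5556·K_p = 50.
K_p = (50 − 1)/0.5556 = 88.2.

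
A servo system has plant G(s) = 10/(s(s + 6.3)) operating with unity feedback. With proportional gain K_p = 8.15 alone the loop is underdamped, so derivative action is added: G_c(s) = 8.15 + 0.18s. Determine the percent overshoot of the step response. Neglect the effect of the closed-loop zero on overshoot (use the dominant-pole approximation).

Forward path: (8.15 + 0.18s)·10/(s(s+6.3)). The closed-loop characteristic equation is s² + (6.3 + 10·0.18)s + 10·8.15 = 0.
That is s² + 8.1s + 81.5 = 0, so ω_n = 9.028 rad/s and ζ = 8.1/(2·9.028) = 0.4486.
%OS = 100·exp(−πζ/√(1−ζ²)) = 20.7%.

20.7%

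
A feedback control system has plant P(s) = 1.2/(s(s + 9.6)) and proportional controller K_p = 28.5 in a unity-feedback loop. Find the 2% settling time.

T_s ≈ 0.833 s

The closed-loop denominator s² + 9.6s + 34.2 gives ω_n = √34.2 = 5.848 and ζ = 9.6/(2ω_n) = 0.8208.
2% settling time T_s ≈ 4/(ζω_n) = 4/4.8 = 0.833 s.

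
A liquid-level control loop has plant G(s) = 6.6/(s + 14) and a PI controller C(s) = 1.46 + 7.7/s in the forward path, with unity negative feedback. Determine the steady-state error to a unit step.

0

The open loop C(s)G(s) has a pole at the origin (type 1), so the static position error constant is infinite and e_ss = 1/(1+∞) = 0.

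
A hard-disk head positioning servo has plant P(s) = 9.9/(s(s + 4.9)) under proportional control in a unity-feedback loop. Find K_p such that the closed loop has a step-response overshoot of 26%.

From %OS = 100·exp(−πζ/√(1−ζ²)) = 26%, ζ = −ln(0.26)/√(π²+ln²(0.26)) = 0.3941.
Characteristic equation s² + 4.9s + 9.9K_p = 0 gives ζ = 4.9/(2√(9.9K_p)).
Setting ζ = 0.3941: √(9.9K_p) = 4.9/(2·0.3941) = 6.217, so K_p = 38.65/9.9 = 3.9.

K_p = 3.9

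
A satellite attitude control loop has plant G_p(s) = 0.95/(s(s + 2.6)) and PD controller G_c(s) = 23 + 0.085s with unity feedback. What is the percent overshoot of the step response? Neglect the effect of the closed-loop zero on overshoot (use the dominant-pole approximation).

Forward path: (23 + 0.085s)·0.95/(s(s+2.6)). The closed-loop characteristic equation is s² + (2.6 + 0.95·0.085)s + 0.95·23 = 0.
That is s² + 2.681s + 21.85 = 0, so ω_n = 4.674 rad/s and ζ = 2.681/(2·4.674) = 0.2867.
%OS = 100·exp(−πζ/√(1−ζ²)) = 39%.

39%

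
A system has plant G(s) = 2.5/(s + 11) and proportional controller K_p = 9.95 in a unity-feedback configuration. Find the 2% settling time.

Closed-loop transfer function: T(s) = K_p·G(s)/(1 + K_p·G(s)) = 24.88/(s + 11 + 24.88) = 24.88/(s + 35.88).
Time constant τ = 1/35.88 = 0.02787 s, so the 2% settling time is about 4τ = 0.111 s.

T_s ≈ 0.111 s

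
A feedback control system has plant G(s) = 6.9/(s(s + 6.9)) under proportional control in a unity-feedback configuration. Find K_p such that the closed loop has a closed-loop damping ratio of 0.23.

Closed-loop characteristic equation: s² + 6.9s + K_p·6.9 = 0.
So ω_n = √(6.9K_p) and 2ζω_n = 6.9, giving ζ = 6.9/(2√(6.9K_p)).
Setting ζ = 0.23: √(6.9K_p) = 6.9/(2·0.23) = 15, so K_p = 225/6.9 = 32.6.

K_p = 32.6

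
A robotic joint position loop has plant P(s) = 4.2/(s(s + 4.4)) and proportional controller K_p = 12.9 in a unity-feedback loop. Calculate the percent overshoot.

From 1 + K_pP(s) = 0: s² + 4.4s + 54.18 = 0 ⇒ ω_n = 7.361, ζ = 0.2989.
%OS = 100·exp(−πζ/√(1−ζ²)) = 100·exp(−π·0.2989/√0.9107) = 37.4%.

37.4%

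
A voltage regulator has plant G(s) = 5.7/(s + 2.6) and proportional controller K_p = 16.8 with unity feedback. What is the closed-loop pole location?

s = -98.36

Closed-loop transfer function: T(s) = K_p·G(s)/(1 + K_p·G(s)) = 95.76/(s + 2.6 + 95.76) = 95.76/(s + 98.36).
The closed-loop pole is at s = −98.36.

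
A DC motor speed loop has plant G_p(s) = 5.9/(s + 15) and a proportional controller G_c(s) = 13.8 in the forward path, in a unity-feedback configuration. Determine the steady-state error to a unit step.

The loop is type 0. Static position error constant K_pos = G_c(0)·G_p(0) = 13.8·0.3933 = 5.428.
Steady-state error to a unit step: e_ss = 1/(1+K_pos) = 1/6.428 = 0.156.

0.156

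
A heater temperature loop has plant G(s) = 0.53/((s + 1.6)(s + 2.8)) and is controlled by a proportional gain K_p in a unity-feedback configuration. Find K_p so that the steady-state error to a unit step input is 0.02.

For a type-0 loop with proportional control, e_ss = 1/(1 + K_p·G(0)).
G(0) = 0.1183. Require 1/(1 + K_p·0.1183) = 0.02, so 1 + 0.1183·K_p = 50.
K_p = (50 − 1)/0.1183 = 414.

K_p = 414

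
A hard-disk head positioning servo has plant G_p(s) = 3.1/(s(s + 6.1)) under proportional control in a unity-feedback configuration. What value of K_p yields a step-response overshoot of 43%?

From %OS = 100·exp(−πζ/√(1−ζ²)) = 43%, ζ = −ln(0.43)/√(π²+ln²(0.43)) = 0.2594.
Characteristic equation s² + 6.1s + 3.1K_p = 0 gives ζ = 6.1/(2√(3.1K_p)).
Setting ζ = 0.2594: √(3.1K_p) = 6.1/(2·0.2594) = 11.76, so K_p = 138.2/3.1 = 44.6.

K_p = 44.6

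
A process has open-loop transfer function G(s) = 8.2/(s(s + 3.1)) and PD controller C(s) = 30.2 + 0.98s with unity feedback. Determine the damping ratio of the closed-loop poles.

Forward path: (30.2 + 0.98s)·8.2/(s(s+3.1)). The closed-loop characteristic equation is s² + (3.1 + 8.2·0.98)s + 8.2·30.2 = 0.
That is s² + 11.14s + 247.6 = 0, so ω_n = 15.74 rad/s and ζ = 11.14/(2·15.74) = 0.3538.

ζ = 0.354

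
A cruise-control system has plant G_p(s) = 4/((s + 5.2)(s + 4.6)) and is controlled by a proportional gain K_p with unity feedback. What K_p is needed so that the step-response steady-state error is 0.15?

K_p = 33.9

Steady-state error for a unit step on this type-0 loop is 1/(1 + K_p·G_p(0)).
G_p(0) = 0.1672. Require 1/(1 + K_p·0.1672) = 0.15, so 1 + 0.1672·K_p = 6.667.
K_p = (6.667 − 1)/0.1672 = 33.9.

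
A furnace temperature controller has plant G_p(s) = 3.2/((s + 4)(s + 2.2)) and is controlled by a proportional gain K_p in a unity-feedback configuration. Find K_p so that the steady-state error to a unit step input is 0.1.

The loop is type 0, so e_ss(step) = 1/(1 + K_pos) with K_pos = K_p·G_p(0).
G_p(0) = 0.3636. Require 1/(1 + K_p·0.3636) = 0.1, so 1 + 0.3636·K_p = 10.
K_p = (10 − 1)/0.3636 = 24.8.

K_p = 24.8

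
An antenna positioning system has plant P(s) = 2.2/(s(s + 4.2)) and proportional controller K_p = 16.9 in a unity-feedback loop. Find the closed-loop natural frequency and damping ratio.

1 + K_p·P(s) = 0 gives s² + 4.2s + 37.18 = 0.
Matching s² + 2ζω_n s + ω_n²: ω_n = √37.18 = 6.098 rad/s and 2ζω_n = 4.2, so ζ = 4.2/(2·6.098) = 0.344.

ω_n = 6.1 rad/s, ζ = 0.344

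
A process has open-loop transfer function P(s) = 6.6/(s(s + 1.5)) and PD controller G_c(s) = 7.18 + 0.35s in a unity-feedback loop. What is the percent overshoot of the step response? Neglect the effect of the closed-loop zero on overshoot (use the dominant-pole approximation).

40.5%

Forward path: (7.18 + 0.35s)·6.6/(s(s+1.5)). The closed-loop characteristic equation is s² + (1.5 + 6.6·0.35)s + 6.6·7.18 = 0.
That is s² + 3.81s + 47.39 = 0, so ω_n = 6.884 rad/s and ζ = 3.81/(2·6.884) = 0.2767.
%OS = 100·exp(−πζ/√(1−ζ²)) = 40.5%.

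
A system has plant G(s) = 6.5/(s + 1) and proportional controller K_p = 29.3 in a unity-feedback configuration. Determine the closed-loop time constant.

Closed-loop transfer function: T(s) = K_p·G(s)/(1 + K_p·G(s)) = 190.5/(s + 1 + 190.5) = 190.5/(s + 191.5).
Time constant τ = 1/191.5 = 0.00522 s.

τ = 0.00522 s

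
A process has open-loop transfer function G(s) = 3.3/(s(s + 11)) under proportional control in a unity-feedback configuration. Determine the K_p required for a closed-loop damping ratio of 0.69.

Closed-loop characteristic equation: s² + 11s + K_p·3.3 = 0.
So ω_n = √(3.3K_p) and 2ζω_n = 11, giving ζ = 11/(2√(3.3K_p)).
Setting ζ = 0.69: √(3.3K_p) = 11/(2·0.69) = 7.971, so K_p = 63.54/3.3 = 19.3.

K_p = 19.3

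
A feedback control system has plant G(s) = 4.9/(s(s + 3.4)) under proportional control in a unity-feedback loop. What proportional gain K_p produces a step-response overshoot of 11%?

From %OS = 100·exp(−πζ/√(1−ζ²)) = 11%, ζ = −ln(0.11)/√(π²+ln²(0.11)) = 0.5749.
Characteristic equation s² + 3.4s + 4.9K_p = 0 gives ζ = 3.4/(2√(4.9K_p)).
Setting ζ = 0.5749: √(4.9K_p) = 3.4/(2·0.5749) = 2.957, so K_p = 8.744/4.9 = 1.78.

K_p = 1.78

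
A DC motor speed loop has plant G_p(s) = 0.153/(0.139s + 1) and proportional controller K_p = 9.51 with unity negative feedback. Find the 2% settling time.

Closed loop: T(s) = K_p·G_p/(1+K_p·G_p) = 1.455/(0.139s + 1 + 1.455), with pole at s = −(1 + 1.455)/0.139 = −17.66.
τ = 1/17.66 = 0.05662 s, so 2% settling time ≈ 4τ = 0.226 s.

T_s ≈ 0.226 s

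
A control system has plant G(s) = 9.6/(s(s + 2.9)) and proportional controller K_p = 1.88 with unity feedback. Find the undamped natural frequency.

1 + K_p·G(s) = 0 gives s² + 2.9s + 18.05 = 0.
Matching s² + 2ζω_n s + ω_n²: ω_n = √18.05 = 4.248 rad/s and 2ζω_n = 2.9, so ζ = 2.9/(2·4.248) = 0.341.

ω_n = 4.25 rad/s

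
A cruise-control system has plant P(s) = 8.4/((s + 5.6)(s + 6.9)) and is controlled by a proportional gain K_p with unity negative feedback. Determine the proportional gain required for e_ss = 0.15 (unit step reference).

K_p = 26.1

Steady-state error for a unit step on this type-0 loop is 1/(1 + K_p·P(0)).
P(0) = 0.2174. Require 1/(1 + K_p·0.2174) = 0.15, so 1 + 0.2174·K_p = 6.667.
K_p = (6.667 − 1)/0.2174 = 26.1.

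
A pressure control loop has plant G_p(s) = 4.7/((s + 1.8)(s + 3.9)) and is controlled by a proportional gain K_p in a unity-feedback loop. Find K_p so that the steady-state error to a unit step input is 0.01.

K_p = 148

The loop is type 0, so e_ss(step) = 1/(1 + K_pos) with K_pos = K_p·G_p(0).
G_p(0) = 0.6695. Require 1/(1 + K_p·0.6695) = 0.01, so 1 + 0.6695·K_p = 100.
K_p = (100 − 1)/0.6695 = 148.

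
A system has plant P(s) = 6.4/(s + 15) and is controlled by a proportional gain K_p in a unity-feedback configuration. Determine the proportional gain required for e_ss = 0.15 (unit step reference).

K_p = 13.3

For a type-0 loop with proportional control, e_ss = 1/(1 + K_p·P(0)).
P(0) = 0.4267. Require 1/(1 + K_p·0.4267) = 0.15, so 1 + 0.4267·K_p = 6.667.
K_p = (6.667 − 1)/0.4267 = 13.3.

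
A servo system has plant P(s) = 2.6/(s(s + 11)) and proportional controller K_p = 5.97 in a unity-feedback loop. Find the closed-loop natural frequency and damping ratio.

ω_n = 3.94 rad/s, ζ = 1.4

With unity feedback the closed-loop characteristic equation is s² + 11s + 5.97·2.6 = s² + 11s + 15.52 = 0.
So ω_n² = 15.52 ⇒ ω_n = 3.94 rad/s, and ζ = 11/(2ω_n) = 1.4.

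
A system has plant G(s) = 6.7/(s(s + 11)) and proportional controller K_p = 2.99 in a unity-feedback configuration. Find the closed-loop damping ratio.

ζ = 1.23

With unity feedback the closed-loop characteristic equation is s² + 11s + 2.99·6.7 = s² + 11s + 20.03 = 0.
Matching s² + 2ζω_n s + ω_n²: ω_n = √20.03 = 4.476 rad/s and 2ζω_n = 11, so ζ = 11/(2·4.476) = 1.23.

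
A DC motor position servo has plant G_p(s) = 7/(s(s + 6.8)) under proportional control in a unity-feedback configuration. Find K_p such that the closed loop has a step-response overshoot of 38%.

From %OS = 100·exp(−πζ/√(1−ζ²)) = 38%, ζ = −ln(0.38)/√(π²+ln²(0.38)) = 0.2943.
Characteristic equation s² + 6.8s + 7K_p = 0 gives ζ = 6.8/(2√(7K_p)).
Setting ζ = 0.2943: √(7K_p) = 6.8/(2·0.2943) = 11.55, so K_p = 133.4/7 = 19.1.

K_p = 19.1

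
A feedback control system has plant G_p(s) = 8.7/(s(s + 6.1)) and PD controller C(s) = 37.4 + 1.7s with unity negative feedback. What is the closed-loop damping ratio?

ζ = 0.579

Forward path: (37.4 + 1.7s)·8.7/(s(s+6.1)). The closed-loop characteristic equation is s² + (6.1 + 8.7·1.7)s + 8.7·37.4 = 0.
That is s² + 20.89s + 325.4 = 0, so ω_n = 18.04 rad/s and ζ = 20.89/(2·18.04) = 0.579.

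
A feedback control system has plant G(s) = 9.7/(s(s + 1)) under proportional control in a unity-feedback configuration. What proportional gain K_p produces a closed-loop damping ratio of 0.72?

K_p = 0.0497

Closed-loop characteristic equation: s² + 1s + K_p·9.7 = 0.
So ω_n = √(9.7K_p) and 2ζω_n = 1, giving ζ = 1/(2√(9.7K_p)).
Setting ζ = 0.72: √(9.7K_p) = 1/(2·0.72) = 0.6944, so K_p = 0.4823/9.7 = 0.0497.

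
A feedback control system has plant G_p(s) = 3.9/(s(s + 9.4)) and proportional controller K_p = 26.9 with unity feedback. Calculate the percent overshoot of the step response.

19.7%

The closed-loop denominator s² + 9.4s + 104.9 gives ω_n = √104.9 = 10.24 and ζ = 9.4/(2ω_n) = 0.4589.
%OS = 100·exp(−πζ/√(1−ζ²)) = 100·exp(−π·0.4589/√0.7894) = 19.7%.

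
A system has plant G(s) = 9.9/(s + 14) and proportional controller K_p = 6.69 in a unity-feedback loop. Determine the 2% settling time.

T_s ≈ 0.0499 s

Closed-loop transfer function: T(s) = K_p·G(s)/(1 + K_p·G(s)) = 66.23/(s + 14 + 66.23) = 66.23/(s + 80.23).
Time constant τ = 1/80.23 = 0.01246 s, so the 2% settling time is about 4τ = 0.0499 s.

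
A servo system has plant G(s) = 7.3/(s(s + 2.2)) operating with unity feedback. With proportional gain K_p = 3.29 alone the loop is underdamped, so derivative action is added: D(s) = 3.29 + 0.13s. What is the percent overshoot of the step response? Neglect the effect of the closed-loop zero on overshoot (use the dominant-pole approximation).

Forward path: (3.29 + 0.13s)·7.3/(s(s+2.2)). The closed-loop characteristic equation is s² + (2.2 + 7.3·0.13)s + 7.3·3.29 = 0.
That is s² + 3.149s + 24.02 = 0, so ω_n = 4.901 rad/s and ζ = 3.149/(2·4.901) = 0.3213.
%OS = 100·exp(−πζ/√(1−ζ²)) = 34.4%.

34.4%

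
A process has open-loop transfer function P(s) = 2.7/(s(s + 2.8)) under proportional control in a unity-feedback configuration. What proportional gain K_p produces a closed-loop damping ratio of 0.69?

Closed-loop characteristic equation: s² + 2.8s + K_p·2.7 = 0.
So ω_n = √(2.7K_p) and 2ζω_n = 2.8, giving ζ = 2.8/(2√(2.7K_p)).
Setting ζ = 0.69: √(2.7K_p) = 2.8/(2·0.69) = 2.029, so K_p = 4.117/2.7 = 1.52.

K_p = 1.52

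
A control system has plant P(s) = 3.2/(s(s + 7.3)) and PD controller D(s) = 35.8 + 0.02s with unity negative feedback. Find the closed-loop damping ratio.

ζ = 0.344

Forward path: (35.8 + 0.02s)·3.2/(s(s+7.3)). The closed-loop characteristic equation is s² + (7.3 + 3.2·0.02)s + 3.2·35.8 = 0.
That is s² + 7.364s + 114.6 = 0, so ω_n = 10.7 rad/s and ζ = 7.364/(2·10.7) = 0.344.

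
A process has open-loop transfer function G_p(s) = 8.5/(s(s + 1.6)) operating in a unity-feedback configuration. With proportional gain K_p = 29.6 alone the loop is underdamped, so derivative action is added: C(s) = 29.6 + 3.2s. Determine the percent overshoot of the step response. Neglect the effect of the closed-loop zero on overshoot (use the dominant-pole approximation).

0.111%

Forward path: (29.6 + 3.2s)·8.5/(s(s+1.6)). The closed-loop characteristic equation is s² + (1.6 + 8.5·3.2)s + 8.5·29.6 = 0.
That is s² + 28.8s + 251.6 = 0, so ω_n = 15.86 rad/s and ζ = 28.8/(2·15.86) = 0.9078.
%OS = 100·exp(−πζ/√(1−ζ²)) = 0.111%.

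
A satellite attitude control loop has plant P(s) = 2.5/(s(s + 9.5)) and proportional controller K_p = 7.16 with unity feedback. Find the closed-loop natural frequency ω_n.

ω_n = 4.23 rad/s

1 + K_p·P(s) = 0 gives s² + 9.5s + 17.9 = 0.
Matching s² + 2ζω_n s + ω_n²: ω_n = √17.9 = 4.231 rad/s and 2ζω_n = 9.5, so ζ = 9.5/(2·4.231) = 1.12.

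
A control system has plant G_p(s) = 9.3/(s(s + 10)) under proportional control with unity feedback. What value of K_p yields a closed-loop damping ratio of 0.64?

K_p = 6.56

Closed-loop characteristic equation: s² + 10s + K_p·9.3 = 0.
So ω_n = √(9.3K_p) and 2ζω_n = 10, giving ζ = 10/(2√(9.3K_p)).
Setting ζ = 0.64: √(9.3K_p) = 10/(2·0.64) = 7.812, so K_p = 61.04/9.3 = 6.56.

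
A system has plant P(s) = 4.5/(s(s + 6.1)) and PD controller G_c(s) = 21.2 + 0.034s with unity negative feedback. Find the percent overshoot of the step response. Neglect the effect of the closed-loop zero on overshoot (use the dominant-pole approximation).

Forward path: (21.2 + 0.034s)·4.5/(s(s+6.1)). The closed-loop characteristic equation is s² + (6.1 + 4.5·0.034)s + 4.5·21.2 = 0.
That is s² + 6.253s + 95.4 = 0, so ω_n = 9.767 rad/s and ζ = 6.253/(2·9.767) = 0.3201.
%OS = 100·exp(−πζ/√(1−ζ²)) = 34.6%.

34.6%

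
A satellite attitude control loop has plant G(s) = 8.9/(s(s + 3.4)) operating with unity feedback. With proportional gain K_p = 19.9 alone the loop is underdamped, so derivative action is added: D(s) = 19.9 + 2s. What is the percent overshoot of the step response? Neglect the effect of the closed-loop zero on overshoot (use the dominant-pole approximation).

1.59%

Forward path: (19.9 + 2s)·8.9/(s(s+3.4)). The closed-loop characteristic equation is s² + (3.4 + 8.9·2)s + 8.9·19.9 = 0.
That is s² + 21.2s + 177.1 = 0, so ω_n = 13.31 rad/s and ζ = 21.2/(2·13.31) = 0.7965.
%OS = 100·exp(−πζ/√(1−ζ²)) = 1.59%.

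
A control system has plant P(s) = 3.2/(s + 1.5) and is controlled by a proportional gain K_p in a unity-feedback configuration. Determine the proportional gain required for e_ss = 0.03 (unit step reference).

K_p = 15.2

Steady-state error for a unit step on this type-0 loop is 1/(1 + K_p·P(0)).
P(0) = 2.133. Require 1/(1 + K_p·2.133) = 0.03, so 1 + 2.133·K_p = 33.33.
K_p = (33.33 − 1)/2.133 = 15.2.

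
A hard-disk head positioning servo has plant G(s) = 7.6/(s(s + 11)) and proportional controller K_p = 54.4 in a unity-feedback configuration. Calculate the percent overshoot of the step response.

41.4%

Closed-loop characteristic equation: s² + 11s + 413.4 = 0, so ω_n = 20.33 rad/s and ζ = 11/(2·20.33) = 0.2705.
%OS = 100·exp(−πζ/√(1−ζ²)) = 100·exp(−π·0.2705/√0.9268) = 41.4%.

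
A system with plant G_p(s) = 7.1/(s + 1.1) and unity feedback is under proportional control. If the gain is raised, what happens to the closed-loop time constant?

Closed-loop pole is at s = −(1.1+K_p·7.1); larger K_p moves it further left, so τ = 1/(1.1+K_p·7.1) decreases.

decrease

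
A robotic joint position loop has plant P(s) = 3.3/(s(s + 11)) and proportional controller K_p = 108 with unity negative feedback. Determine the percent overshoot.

38.4%

From 1 + K_pP(s) = 0: s² + 11s + 356.4 = 0 ⇒ ω_n = 18.88, ζ = 0.2913.
%OS = 100·exp(−πζ/√(1−ζ²)) = 100·exp(−π·0.2913/√0.9151) = 38.4%.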